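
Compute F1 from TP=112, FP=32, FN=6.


Precision = 112/144 = 0.7778
Recall = 112/118 = 0.9492
F1 = 2·P·R/(P+R) = 2·TP/(2·TP+FP+FN) = 224/(224+32+6) = 224/262 = 0.855

0.855


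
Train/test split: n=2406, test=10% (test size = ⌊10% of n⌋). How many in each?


Test = ⌊2406·10/100⌋ = 240
Train = 2406 - 240 = 2166

Train: 2166, Test: 240


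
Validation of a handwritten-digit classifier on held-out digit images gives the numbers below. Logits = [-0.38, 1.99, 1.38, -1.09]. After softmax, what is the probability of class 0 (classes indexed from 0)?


Exponentials: e^-0.38=0.6839, e^1.99=7.3155, e^1.38=3.9749, e^-1.09=0.3362
Sum = 12.3105
Softmax = [0.0556, 0.5943, 0.3229, 0.0273]
p[0] = 0.6839/12.3105 = 0.0556

0.0556


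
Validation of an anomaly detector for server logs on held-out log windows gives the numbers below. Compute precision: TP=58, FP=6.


Precision = TP/(TP+FP)
= 58/(58+6)
= 58/64 = 90.62%

90.62%


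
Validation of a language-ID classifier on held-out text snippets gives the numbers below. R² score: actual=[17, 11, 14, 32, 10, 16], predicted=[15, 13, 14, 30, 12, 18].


ȳ = 16.6667
SS_res = Σ(y-ŷ)² = 20
SS_tot = Σ(y-ȳ)² = 319.33
R² = 1 - SS_res/SS_tot = 1 - 0.0626 = 0.9374

0.9374


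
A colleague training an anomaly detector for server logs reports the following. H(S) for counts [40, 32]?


Probabilities: [40/72, 32/72] ≈ [0.5556, 0.4444]
H = -((40/72)·log₂(40/72) + (32/72)·log₂(32/72))
  = 0.9911 bits

0.9911 bits


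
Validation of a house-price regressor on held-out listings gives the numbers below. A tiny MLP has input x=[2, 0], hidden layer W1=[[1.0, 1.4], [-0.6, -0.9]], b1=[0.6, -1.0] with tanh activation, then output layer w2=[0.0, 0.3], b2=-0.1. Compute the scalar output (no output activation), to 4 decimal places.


z1[0] = (1.0)·(2) + (1.4)·(0) + 0.6 = 2.6
z1[1] = (-0.6)·(2) + (-0.9)·(0) - 1.0 = -2.2
h = tanh(z1) = [0.989, -0.9757]
output = (0.0)·(0.989) + (0.3)·(-0.9757) - 0.1 = -0.3927

-0.3927


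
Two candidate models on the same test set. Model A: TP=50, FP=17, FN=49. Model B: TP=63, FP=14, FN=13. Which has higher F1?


Model A: P=50/67=0.7463, R=50/99=0.5051, F1=2PR/(P+R)=2TP/(2TP+FP+FN)=100/166=0.6024
Model B: P=63/77=0.8182, R=63/76=0.8289, F1=2PR/(P+R)=2TP/(2TP+FP+FN)=126/153=0.8235
0.6024 < 0.8235 → Model B

Model B


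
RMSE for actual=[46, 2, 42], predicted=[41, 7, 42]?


MSE = 50/3 = 16.6667
RMSE = √(50/3) = 4.0825

4.0825


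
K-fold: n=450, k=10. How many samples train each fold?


Fold size = 450/10 = 45
Training per fold = 450 - 45 = 405

405


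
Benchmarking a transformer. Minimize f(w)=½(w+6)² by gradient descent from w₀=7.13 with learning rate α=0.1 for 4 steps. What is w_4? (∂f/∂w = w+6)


step 1: grad = 7.13+6 = 13.13; w = 7.13 - 0.1·(13.13) = 5.817
step 2: grad = 5.817+6 = 11.817; w = 5.817 - 0.1·(11.817) = 4.6353
step 3: grad = 4.6353+6 = 10.6353; w = 4.6353 - 0.1·(10.6353) = 3.57177
step 4: grad = 3.57177+6 = 9.57177; w = 3.57177 - 0.1·(9.57177) = 2.614593

2.614593


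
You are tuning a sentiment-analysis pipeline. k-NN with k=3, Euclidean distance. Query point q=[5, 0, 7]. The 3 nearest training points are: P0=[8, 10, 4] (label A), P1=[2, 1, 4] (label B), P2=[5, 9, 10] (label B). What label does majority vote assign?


d(q,P0) = 10.8628  (label A)
d(q,P1) = 4.3589  (label B)
d(q,P2) = 9.4868  (label B)
Votes: A=1, B=2
Majority → B

B


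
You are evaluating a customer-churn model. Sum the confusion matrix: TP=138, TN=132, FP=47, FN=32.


Total = TP + TN + FP + FN
= 138 + 132 + 47 + 32
= 349
(Predicted positive: 185, predicted negative: 164)

349


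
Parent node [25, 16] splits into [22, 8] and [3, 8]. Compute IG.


Parent = [25, 16], H_parent = 0.965
H_left = 0.8366 (n=30), H_right = 0.8454 (n=11)
H_children = (30/41)·0.8366 + (11/41)·0.8454 = 0.839
IG = 0.965 - 0.839 = 0.126

0.126


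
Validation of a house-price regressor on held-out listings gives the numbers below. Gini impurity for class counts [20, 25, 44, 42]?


Probabilities: [20/131, 25/131, 44/131, 42/131] ≈ [0.1527, 0.1908, 0.3359, 0.3206]
Σpᵢ² = (400 + 625 + 1936 + 1764)/131² = 4725/17161
Gini = 1 - Σpᵢ² = 1 - 4725/17161 = 0.7247

0.7247


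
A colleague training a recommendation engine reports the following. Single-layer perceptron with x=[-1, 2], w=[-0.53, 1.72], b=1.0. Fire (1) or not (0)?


z = (-1)·(-0.53) + (2)·(1.72) + 1.0
  = 4.97
step(z) = 1 (z≥0)

1


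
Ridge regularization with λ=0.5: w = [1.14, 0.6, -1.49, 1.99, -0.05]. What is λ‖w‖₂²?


‖w‖₂² = (1.14)² + (0.6)² + (-1.49)² + (1.99)² + (-0.05)²
     = 1.2996 + 0.36 + 2.2201 + 3.9601 + 0.0025
     = 7.8423
λ·‖w‖₂² = 0.5·7.8423 = 3.92115

3.92115


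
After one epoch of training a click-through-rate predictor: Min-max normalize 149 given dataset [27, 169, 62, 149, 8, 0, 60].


min=0, max=169
(149-0)/(169-0) = 149/169 = 0.8817

0.8817


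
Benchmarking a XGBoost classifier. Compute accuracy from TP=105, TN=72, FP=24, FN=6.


Accuracy = (TP+TN)/(TP+TN+FP+FN)
= (105+72)/(207)
= 177/207 = 85.51%

85.51%


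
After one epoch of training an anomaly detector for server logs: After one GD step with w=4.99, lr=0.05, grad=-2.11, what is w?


w_new = w - α·∇
= 4.99 - 0.05·-2.11
= 4.99 + 0.1055
= 5.0955

5.0955


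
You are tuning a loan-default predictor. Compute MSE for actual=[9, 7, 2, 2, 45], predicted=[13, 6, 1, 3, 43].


Squared errors: (9-13)²=16, (7-6)²=1, (2-1)²=1, (2-3)²=1, (45-43)²=4
Sum = 23
MSE = 23/5 = 23/5

23/5


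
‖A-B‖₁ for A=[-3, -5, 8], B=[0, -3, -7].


d = |-3-0| + |-5+ 3| + |8+ 7|
  = 3 + 2 + 15
  = 20

20


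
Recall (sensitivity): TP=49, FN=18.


Recall = TP/(TP+FN)
= 49/(49+18)
= 49/67 = 73.13%

73.13%


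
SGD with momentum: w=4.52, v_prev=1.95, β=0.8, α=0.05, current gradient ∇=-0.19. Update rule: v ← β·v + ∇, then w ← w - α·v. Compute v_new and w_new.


v_new = 0.8·1.95 - 0.19 = 1.56 - 0.19 = 1.37
w_new = 4.52 - 0.05·1.37 = 4.52 - 0.0685 = 4.4515

v_new=1.37, w_new=4.4515


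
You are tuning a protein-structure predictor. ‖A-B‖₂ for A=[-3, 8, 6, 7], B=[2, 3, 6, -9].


d = √((-3-2)² + (8-3)² + (6-6)² + (7+ 9)²)
  = √(25 + 25 + 0 + 256)
  = √306 = 17.4929

17.4929


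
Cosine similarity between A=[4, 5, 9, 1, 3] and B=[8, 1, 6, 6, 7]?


A·B = 4·8 + 5·1 + 9·6 + 1·6 + 3·7 = 118
‖A‖ = √132 = 11.4891, ‖B‖ = √186 = 13.6382
cos = 118/(√132·√186) = 118/√24552 = 0.7531

0.7531


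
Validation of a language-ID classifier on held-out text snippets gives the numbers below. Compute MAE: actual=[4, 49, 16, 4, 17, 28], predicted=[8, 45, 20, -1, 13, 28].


Absolute errors: |4-8|=4, |49-45|=4, |16-20|=4, |4+ 1|=5, |17-13|=4, |28-28|=0
Sum = 21
MAE = 21/6 = 7/2

7/2


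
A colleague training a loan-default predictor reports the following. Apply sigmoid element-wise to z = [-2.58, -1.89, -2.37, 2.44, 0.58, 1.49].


σ(-2.58) = 1/(1+e^2.58) = 0.0704
σ(-1.89) = 1/(1+e^1.89) = 0.1312
σ(-2.37) = 1/(1+e^2.37) = 0.0855
σ(2.44) = 1/(1+e^-2.44) = 0.9198
σ(0.58) = 1/(1+e^-0.58) = 0.6411
σ(1.49) = 1/(1+e^-1.49) = 0.8161
result = [0.0704, 0.1312, 0.0855, 0.9198, 0.6411, 0.8161]

[0.0704, 0.1312, 0.0855, 0.9198, 0.6411, 0.8161]


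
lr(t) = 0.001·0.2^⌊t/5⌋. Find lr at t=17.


n_drops = ⌊17/5⌋ = 3
lr = 0.001·0.2^3 = 0.001·0.008 = 0.000008

0.000008


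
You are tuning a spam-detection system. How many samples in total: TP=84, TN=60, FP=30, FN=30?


Total = TP + TN + FP + FN
= 84 + 60 + 30 + 30
= 204
(Predicted positive: 114, predicted negative: 90)

204


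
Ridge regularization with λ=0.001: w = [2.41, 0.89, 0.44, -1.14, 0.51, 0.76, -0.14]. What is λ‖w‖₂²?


‖w‖₂² = (2.41)² + (0.89)² + (0.44)² + (-1.14)² + (0.51)² + (0.76)² + (-0.14)²
     = 5.8081 + 0.7921 + 0.1936 + 1.2996 + 0.2601 + 0.5776 + 0.0196
     = 8.9507
λ·‖w‖₂² = 0.001·8.9507 = 0.008951

0.008951


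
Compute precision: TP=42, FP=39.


Precision = TP/(TP+FP)
= 42/(42+39)
= 42/81 = 51.85%

51.85%


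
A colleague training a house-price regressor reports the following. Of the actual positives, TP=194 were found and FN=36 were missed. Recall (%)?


Recall = TP/(TP+FN)
= 194/(194+36)
= 194/230 = 84.35%

84.35%


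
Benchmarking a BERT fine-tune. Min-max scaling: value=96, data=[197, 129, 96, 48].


min=48, max=197
(96-48)/(197-48) = 48/149 = 0.3221

0.3221


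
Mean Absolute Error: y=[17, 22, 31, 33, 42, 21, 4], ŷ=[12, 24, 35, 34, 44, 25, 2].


Absolute errors: |17-12|=5, |22-24|=2, |31-35|=4, |33-34|=1, |42-44|=2, |21-25|=4, |4-2|=2
Sum = 20
MAE = 20/7 = 20/7

20/7


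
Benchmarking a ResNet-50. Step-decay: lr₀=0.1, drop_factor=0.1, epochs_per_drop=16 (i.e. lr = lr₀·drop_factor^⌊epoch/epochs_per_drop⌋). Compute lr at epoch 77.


n_drops = ⌊77/16⌋ = 4
lr = 0.1·0.1^4 = 0.1·0.0001 = 0.00001

0.00001


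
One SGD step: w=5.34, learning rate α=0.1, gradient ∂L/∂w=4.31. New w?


w_new = w - α·∇
= 5.34 - 0.1·4.31
= 5.34 - 0.431
= 4.909

4.909


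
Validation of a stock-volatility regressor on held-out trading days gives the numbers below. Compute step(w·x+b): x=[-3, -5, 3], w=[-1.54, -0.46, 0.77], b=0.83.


z = (-3)·(-1.54) + (-5)·(-0.46) + (3)·(0.77) + 0.83
  = 10.06
step(z) = 1 (z≥0)

1


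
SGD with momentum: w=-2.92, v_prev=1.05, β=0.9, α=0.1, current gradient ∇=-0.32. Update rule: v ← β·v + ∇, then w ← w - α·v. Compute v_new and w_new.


v_new = 0.9·1.05 - 0.32 = 0.945 - 0.32 = 0.625
w_new = -2.92 - 0.1·0.625 = -2.92 - 0.0625 = -2.9825

v_new=0.625, w_new=-2.9825


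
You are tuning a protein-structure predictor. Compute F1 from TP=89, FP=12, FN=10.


Precision = 89/101 = 0.8812
Recall = 89/99 = 0.899
F1 = 2·P·R/(P+R) = 2·TP/(2·TP+FP+FN) = 178/(178+12+10) = 178/200 = 0.89

0.89


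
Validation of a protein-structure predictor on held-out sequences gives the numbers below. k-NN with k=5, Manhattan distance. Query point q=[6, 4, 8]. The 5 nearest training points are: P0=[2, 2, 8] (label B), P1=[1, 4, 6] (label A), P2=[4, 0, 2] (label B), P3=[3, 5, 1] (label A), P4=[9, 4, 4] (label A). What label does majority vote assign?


d(q,P0) = 6  (label B)
d(q,P1) = 7  (label A)
d(q,P2) = 12  (label B)
d(q,P3) = 11  (label A)
d(q,P4) = 7  (label A)
Votes: A=3, B=2
Majority → A

A


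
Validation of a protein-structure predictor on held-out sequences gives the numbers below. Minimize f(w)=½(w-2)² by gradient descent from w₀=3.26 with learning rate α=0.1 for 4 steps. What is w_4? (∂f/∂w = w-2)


step 1: grad = 3.26-2 = 1.26; w = 3.26 - 0.1·(1.26) = 3.134
step 2: grad = 3.134-2 = 1.134; w = 3.134 - 0.1·(1.134) = 3.0206
step 3: grad = 3.0206-2 = 1.0206; w = 3.0206 - 0.1·(1.0206) = 2.91854
step 4: grad = 2.91854-2 = 0.91854; w = 2.91854 - 0.1·(0.91854) = 2.826686

2.826686


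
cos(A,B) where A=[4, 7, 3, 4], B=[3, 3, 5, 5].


A·B = 4·3 + 7·3 + 3·5 + 4·5 = 68
‖A‖ = √90 = 9.4868, ‖B‖ = √68 = 8.2462
cos = 68/(√90·√68) = 68/√6120 = 0.8692

0.8692


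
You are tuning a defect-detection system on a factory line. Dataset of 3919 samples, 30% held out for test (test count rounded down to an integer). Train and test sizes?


Test = ⌊3919·30/100⌋ = 1175
Train = 3919 - 1175 = 2744

Train: 2744, Test: 1175


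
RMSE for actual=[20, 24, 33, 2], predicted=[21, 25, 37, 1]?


MSE = 19/4 = 4.75
RMSE = √(19/4) = 2.1794

2.1794


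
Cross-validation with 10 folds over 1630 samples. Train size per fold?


Fold size = 1630/10 = 163
Training per fold = 1630 - 163 = 1467

1467


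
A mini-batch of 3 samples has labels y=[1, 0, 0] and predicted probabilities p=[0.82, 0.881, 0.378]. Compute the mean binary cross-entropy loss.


L[0] = -ln(0.82) = 0.1985
L[1] = -ln(1-0.881) = -ln(0.119) = 2.1286
L[2] = -ln(1-0.378) = -ln(0.622) = 0.4748
mean = (0.1985 + 2.1286 + 0.4748)/3 = 0.934

0.934


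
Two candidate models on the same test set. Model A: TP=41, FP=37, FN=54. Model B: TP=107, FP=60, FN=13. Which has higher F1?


Model A: P=41/78=0.5256, R=41/95=0.4316, F1=2PR/(P+R)=2TP/(2TP+FP+FN)=82/173=0.474
Model B: P=107/167=0.6407, R=107/120=0.8917, F1=2PR/(P+R)=2TP/(2TP+FP+FN)=214/287=0.7456
0.474 < 0.7456 → Model B

Model B


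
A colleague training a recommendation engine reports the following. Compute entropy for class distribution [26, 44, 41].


Probabilities: [26/111, 44/111, 41/111] ≈ [0.2342, 0.3964, 0.3694]
H = -((26/111)·log₂(26/111) + (44/111)·log₂(44/111) + (41/111)·log₂(41/111))
  = 1.5504 bits

1.5504 bits


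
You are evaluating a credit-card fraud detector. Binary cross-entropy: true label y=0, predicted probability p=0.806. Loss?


BCE = -[y·ln(p) + (1-y)·ln(1-p)]
= -0 - 1·ln(1-0.806)
= -ln(0.194) = 1.6399

1.6399


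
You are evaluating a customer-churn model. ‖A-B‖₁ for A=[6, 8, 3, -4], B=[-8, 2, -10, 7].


d = |6+ 8| + |8-2| + |3+ 10| + |-4-7|
  = 14 + 6 + 13 + 11
  = 44

44


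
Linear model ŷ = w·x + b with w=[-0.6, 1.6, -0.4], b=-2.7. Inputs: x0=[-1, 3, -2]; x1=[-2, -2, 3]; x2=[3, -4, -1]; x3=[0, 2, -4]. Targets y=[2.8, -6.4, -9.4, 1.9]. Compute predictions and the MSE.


ŷ0 = (-0.6)·(-1) + (1.6)·(3) + (-0.4)·(-2) - 2.7 = 3.5
ŷ1 = (-0.6)·(-2) + (1.6)·(-2) + (-0.4)·(3) - 2.7 = -5.9
ŷ2 = (-0.6)·(3) + (1.6)·(-4) + (-0.4)·(-1) - 2.7 = -10.5
ŷ3 = (-0.6)·(0) + (1.6)·(2) + (-0.4)·(-4) - 2.7 = 2.1
errors² = [0.49, 0.25, 1.21, 0.04]
MSE = 1.9900/4 = 0.4975

0.4975


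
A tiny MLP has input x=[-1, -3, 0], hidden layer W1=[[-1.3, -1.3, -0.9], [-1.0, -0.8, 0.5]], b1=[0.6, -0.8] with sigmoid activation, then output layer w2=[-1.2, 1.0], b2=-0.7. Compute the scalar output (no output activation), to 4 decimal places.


z1[0] = (-1.3)·(-1) + (-1.3)·(-3) + (-0.9)·(0) + 0.6 = 5.8
z1[1] = (-1.0)·(-1) + (-0.8)·(-3) + (0.5)·(0) - 0.8 = 2.6
h = sigmoid(z1) = [0.997, 0.9309]
output = (-1.2)·(0.997) + (1.0)·(0.9309) - 0.7 = -0.9655

-0.9655


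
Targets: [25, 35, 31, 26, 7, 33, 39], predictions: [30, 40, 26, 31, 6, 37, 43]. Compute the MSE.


Squared errors: (25-30)²=25, (35-40)²=25, (31-26)²=25, (26-31)²=25, (7-6)²=1, (33-37)²=16, (39-43)²=16
Sum = 133
MSE = 133/7 = 19

19


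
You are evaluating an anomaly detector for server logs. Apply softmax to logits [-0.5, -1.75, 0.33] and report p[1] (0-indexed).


Exponentials: e^-0.5=0.6065, e^-1.75=0.1738, e^0.33=1.391
Sum = 2.1713
Softmax = [0.2793, 0.08, 0.6406]
p[1] = 0.1738/2.1713 = 0.08

0.08


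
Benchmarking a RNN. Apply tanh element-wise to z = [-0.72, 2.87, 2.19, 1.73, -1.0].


tanh(-0.72) = -0.6169
tanh(2.87) = 0.9936
tanh(2.19) = 0.9753
tanh(1.73) = 0.9391
tanh(-1.0) = -0.7616
result = [-0.6169, 0.9936, 0.9753, 0.9391, -0.7616]

[-0.6169, 0.9936, 0.9753, 0.9391, -0.7616]


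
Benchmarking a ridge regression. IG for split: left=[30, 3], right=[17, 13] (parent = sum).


Parent = [47, 16], H_parent = 0.8175
H_left = 0.4395 (n=33), H_right = 0.9871 (n=30)
H_children = (33/63)·0.4395 + (30/63)·0.9871 = 0.7003
IG = 0.8175 - 0.7003 = 0.1172

0.1172


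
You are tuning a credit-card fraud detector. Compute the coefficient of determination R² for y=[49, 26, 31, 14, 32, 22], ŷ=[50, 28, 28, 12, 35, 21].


ȳ = 29
SS_res = Σ(y-ŷ)² = 28
SS_tot = Σ(y-ȳ)² = 696
R² = 1 - SS_res/SS_tot = 1 - 0.0402 = 0.9598

0.9598


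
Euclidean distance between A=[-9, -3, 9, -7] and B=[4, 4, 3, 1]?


d = √((-9-4)² + (-3-4)² + (9-3)² + (-7-1)²)
  = √(169 + 49 + 36 + 64)
  = √318 = 17.8326

17.8326


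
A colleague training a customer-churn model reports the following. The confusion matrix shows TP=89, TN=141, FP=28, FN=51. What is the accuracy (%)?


Accuracy = (TP+TN)/(TP+TN+FP+FN)
= (89+141)/(309)
= 230/309 = 74.43%

74.43%


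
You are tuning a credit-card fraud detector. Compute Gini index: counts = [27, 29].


Probabilities: [27/56, 29/56] ≈ [0.4821, 0.5179]
Σpᵢ² = (729 + 841)/56² = 1570/3136
Gini = 1 - Σpᵢ² = 1 - 1570/3136 = 0.4994

0.4994


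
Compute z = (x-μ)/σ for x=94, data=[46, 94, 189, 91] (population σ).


μ = 105, σ = 52.0913
z = (94 - 105)/52.0913 = -0.2112

-0.2112


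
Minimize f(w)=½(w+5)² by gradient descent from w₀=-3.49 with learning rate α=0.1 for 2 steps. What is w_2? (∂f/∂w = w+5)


step 1: grad = -3.49+5 = 1.51; w = -3.49 - 0.1·(1.51) = -3.641
step 2: grad = -3.641+5 = 1.359; w = -3.641 - 0.1·(1.359) = -3.7769

-3.7769


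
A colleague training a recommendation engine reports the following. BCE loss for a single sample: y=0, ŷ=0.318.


BCE = -[y·ln(p) + (1-y)·ln(1-p)]
= -0 - 1·ln(1-0.318)
= -ln(0.682) = 0.3827

0.3827


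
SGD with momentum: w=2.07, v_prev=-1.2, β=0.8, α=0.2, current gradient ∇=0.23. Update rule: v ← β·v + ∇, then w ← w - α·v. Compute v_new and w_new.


v_new = 0.8·-1.2 + 0.23 = -0.96 + 0.23 = -0.73
w_new = 2.07 - 0.2·-0.73 = 2.07 + 0.146 = 2.216

v_new=-0.73, w_new=2.216


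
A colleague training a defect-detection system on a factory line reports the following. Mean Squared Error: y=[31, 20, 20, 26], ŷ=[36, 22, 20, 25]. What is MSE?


Squared errors: (31-36)²=25, (20-22)²=4, (20-20)²=0, (26-25)²=1
Sum = 30
MSE = 30/4 = 15/2

15/2


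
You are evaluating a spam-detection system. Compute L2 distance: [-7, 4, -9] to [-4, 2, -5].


d = √((-7+ 4)² + (4-2)² + (-9+ 5)²)
  = √(9 + 4 + 16)
  = √29 = 5.3852

5.3852


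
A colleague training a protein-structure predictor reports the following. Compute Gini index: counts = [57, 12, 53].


Probabilities: [57/122, 12/122, 53/122] ≈ [0.4672, 0.0984, 0.4344]
Σpᵢ² = (3249 + 144 + 2809)/122² = 6202/14884
Gini = 1 - Σpᵢ² = 1 - 6202/14884 = 0.5833

0.5833


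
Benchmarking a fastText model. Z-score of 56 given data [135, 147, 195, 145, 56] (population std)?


μ = 135.6, σ = 44.907
z = (56 - 135.6)/44.907 = -1.7726

-1.7726


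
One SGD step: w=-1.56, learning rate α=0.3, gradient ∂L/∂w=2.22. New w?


w_new = w - α·∇
= -1.56 - 0.3·2.22
= -1.56 - 0.666
= -2.226

-2.226


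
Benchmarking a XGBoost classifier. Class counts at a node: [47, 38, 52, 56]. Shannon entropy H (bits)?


Probabilities: [47/193, 38/193, 52/193, 56/193] ≈ [0.2435, 0.1969, 0.2694, 0.2902]
H = -((47/193)·log₂(47/193) + (38/193)·log₂(38/193) + (52/193)·log₂(52/193) + (56/193)·log₂(56/193))
  = 1.9856 bits

1.9856 bits


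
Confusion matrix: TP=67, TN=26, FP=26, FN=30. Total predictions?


Total = TP + TN + FP + FN
= 67 + 26 + 26 + 30
= 149
(Predicted positive: 93, predicted negative: 56)

149


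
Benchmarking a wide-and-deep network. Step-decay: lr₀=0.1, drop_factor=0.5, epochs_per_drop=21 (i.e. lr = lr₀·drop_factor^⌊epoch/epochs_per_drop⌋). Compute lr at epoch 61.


n_drops = ⌊61/21⌋ = 2
lr = 0.1·0.5^2 = 0.1·0.25 = 0.025

0.025


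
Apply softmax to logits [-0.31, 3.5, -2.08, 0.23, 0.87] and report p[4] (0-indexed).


Exponentials: e^-0.31=0.7334, e^3.5=33.1155, e^-2.08=0.1249, e^0.23=1.2586, e^0.87=2.3869
Sum = 37.6193
Softmax = [0.0195, 0.8803, 0.0033, 0.0335, 0.0634]
p[4] = 2.3869/37.6193 = 0.0634

0.0634


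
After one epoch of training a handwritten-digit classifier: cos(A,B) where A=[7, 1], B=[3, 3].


A·B = 7·3 + 1·3 = 24
‖A‖ = √50 = 7.0711, ‖B‖ = √18 = 4.2426
cos = 24/(√50·√18) = 24/√900 = 0.8

0.8


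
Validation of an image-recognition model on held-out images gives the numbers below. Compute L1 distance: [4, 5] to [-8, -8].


d = |4+ 8| + |5+ 8|
  = 12 + 13
  = 25

25


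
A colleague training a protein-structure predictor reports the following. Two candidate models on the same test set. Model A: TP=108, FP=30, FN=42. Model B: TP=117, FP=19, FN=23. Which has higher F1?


Model A: P=108/138=0.7826, R=108/150=0.72, F1=2PR/(P+R)=2TP/(2TP+FP+FN)=216/288=0.75
Model B: P=117/136=0.8603, R=117/140=0.8357, F1=2PR/(P+R)=2TP/(2TP+FP+FN)=234/276=0.8478
0.75 < 0.8478 → Model B

Model B


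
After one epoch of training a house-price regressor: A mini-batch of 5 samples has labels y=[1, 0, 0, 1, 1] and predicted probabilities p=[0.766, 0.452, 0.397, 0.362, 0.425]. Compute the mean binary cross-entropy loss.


L[0] = -ln(0.766) = 0.2666
L[1] = -ln(1-0.452) = -ln(0.548) = 0.6015
L[2] = -ln(1-0.397) = -ln(0.603) = 0.5058
L[3] = -ln(0.362) = 1.0161
L[4] = -ln(0.425) = 0.8557
mean = (0.2666 + 0.6015 + 0.5058 + 1.0161 + 0.8557)/5 = 0.6491

0.6491


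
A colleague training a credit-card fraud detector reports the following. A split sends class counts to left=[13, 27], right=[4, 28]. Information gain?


Parent = [17, 55], H_parent = 0.7885
H_left = 0.9097 (n=40), H_right = 0.5436 (n=32)
H_children = (40/72)·0.9097 + (32/72)·0.5436 = 0.747
IG = 0.7885 - 0.747 = 0.0415

0.0415


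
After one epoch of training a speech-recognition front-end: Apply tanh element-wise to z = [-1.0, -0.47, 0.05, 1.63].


tanh(-1.0) = -0.7616
tanh(-0.47) = -0.4382
tanh(0.05) = 0.05
tanh(1.63) = 0.9261
result = [-0.7616, -0.4382, 0.05, 0.9261]

[-0.7616, -0.4382, 0.05, 0.9261]


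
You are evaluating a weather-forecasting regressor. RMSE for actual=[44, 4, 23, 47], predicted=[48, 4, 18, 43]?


MSE = 57/4 = 14.25
RMSE = √(57/4) = 3.7749

3.7749


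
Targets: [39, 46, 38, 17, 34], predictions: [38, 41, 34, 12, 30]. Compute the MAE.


Absolute errors: |39-38|=1, |46-41|=5, |38-34|=4, |17-12|=5, |34-30|=4
Sum = 19
MAE = 19/5 = 19/5

19/5


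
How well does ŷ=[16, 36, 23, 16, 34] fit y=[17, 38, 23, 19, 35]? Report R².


ȳ = 26.4
SS_res = Σ(y-ŷ)² = 15
SS_tot = Σ(y-ȳ)² = 363.2
R² = 1 - SS_res/SS_tot = 1 - 0.0413 = 0.9587

0.9587


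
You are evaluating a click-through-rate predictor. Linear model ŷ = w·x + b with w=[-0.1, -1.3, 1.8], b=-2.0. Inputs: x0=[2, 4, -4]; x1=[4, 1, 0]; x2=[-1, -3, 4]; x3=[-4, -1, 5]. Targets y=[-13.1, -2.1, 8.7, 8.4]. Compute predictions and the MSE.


ŷ0 = (-0.1)·(2) + (-1.3)·(4) + (1.8)·(-4) - 2.0 = -14.6
ŷ1 = (-0.1)·(4) + (-1.3)·(1) + (1.8)·(0) - 2.0 = -3.7
ŷ2 = (-0.1)·(-1) + (-1.3)·(-3) + (1.8)·(4) - 2.0 = 9.2
ŷ3 = (-0.1)·(-4) + (-1.3)·(-1) + (1.8)·(5) - 2.0 = 8.7
errors² = [2.25, 2.56, 0.25, 0.09]
MSE = 5.1500/4 = 1.2875

1.2875


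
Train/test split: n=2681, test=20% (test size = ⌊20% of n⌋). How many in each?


Test = ⌊2681·20/100⌋ = 536
Train = 2681 - 536 = 2145

Train: 2145, Test: 536


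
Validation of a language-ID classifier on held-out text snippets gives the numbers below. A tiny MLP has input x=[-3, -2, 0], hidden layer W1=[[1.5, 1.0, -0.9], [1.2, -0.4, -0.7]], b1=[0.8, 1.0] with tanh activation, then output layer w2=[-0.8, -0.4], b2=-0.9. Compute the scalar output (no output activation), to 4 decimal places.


z1[0] = (1.5)·(-3) + (1.0)·(-2) + (-0.9)·(0) + 0.8 = -5.7
z1[1] = (1.2)·(-3) + (-0.4)·(-2) + (-0.7)·(0) + 1.0 = -1.8
h = tanh(z1) = [-1.0, -0.9468]
output = (-0.8)·(-1.0) + (-0.4)·(-0.9468) - 0.9 = 0.2787

0.2787


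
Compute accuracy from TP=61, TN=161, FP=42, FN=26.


Accuracy = (TP+TN)/(TP+TN+FP+FN)
= (61+161)/(290)
= 222/290 = 76.55%

76.55%


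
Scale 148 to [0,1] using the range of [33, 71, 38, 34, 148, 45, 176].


min=33, max=176
(148-33)/(176-33) = 115/143 = 0.8042

0.8042


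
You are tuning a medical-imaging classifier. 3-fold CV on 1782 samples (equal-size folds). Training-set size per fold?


Fold size = 1782/3 = 594
Training per fold = 1782 - 594 = 1188

1188


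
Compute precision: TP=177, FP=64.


Precision = TP/(TP+FP)
= 177/(177+64)
= 177/241 = 73.44%

73.44%


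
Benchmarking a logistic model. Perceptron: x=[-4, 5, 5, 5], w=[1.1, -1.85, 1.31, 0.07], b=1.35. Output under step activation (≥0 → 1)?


z = (-4)·(1.1) + (5)·(-1.85) + (5)·(1.31) + (5)·(0.07) + 1.35
  = -5.4
step(z) = 0 (z<0)

0


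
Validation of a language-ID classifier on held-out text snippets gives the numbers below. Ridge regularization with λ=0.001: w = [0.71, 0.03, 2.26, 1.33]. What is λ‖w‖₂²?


‖w‖₂² = (0.71)² + (0.03)² + (2.26)² + (1.33)²
     = 0.5041 + 0.0009 + 5.1076 + 1.7689
     = 7.3815
λ·‖w‖₂² = 0.001·7.3815 = 0.007382

0.007382


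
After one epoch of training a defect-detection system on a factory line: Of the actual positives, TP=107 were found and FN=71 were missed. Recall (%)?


Recall = TP/(TP+FN)
= 107/(107+71)
= 107/178 = 60.11%

60.11%


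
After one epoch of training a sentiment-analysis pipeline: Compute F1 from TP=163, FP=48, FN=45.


Precision = 163/211 = 0.7725
Recall = 163/208 = 0.7837
F1 = 2·P·R/(P+R) = 2·TP/(2·TP+FP+FN) = 326/(326+48+45) = 326/419 = 0.778

0.778


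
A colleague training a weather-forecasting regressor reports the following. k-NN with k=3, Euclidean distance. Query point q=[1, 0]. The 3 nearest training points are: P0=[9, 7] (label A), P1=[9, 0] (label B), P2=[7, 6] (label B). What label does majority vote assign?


d(q,P0) = 10.6301  (label A)
d(q,P1) = 8.0  (label B)
d(q,P2) = 8.4853  (label B)
Votes: A=1, B=2
Majority → B

B


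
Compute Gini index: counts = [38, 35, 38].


Probabilities: [38/111, 35/111, 38/111] ≈ [0.3423, 0.3153, 0.3423]
Σpᵢ² = (1444 + 1225 + 1444)/111² = 4113/12321
Gini = 1 - Σpᵢ² = 1 - 4113/12321 = 0.6662

0.6662


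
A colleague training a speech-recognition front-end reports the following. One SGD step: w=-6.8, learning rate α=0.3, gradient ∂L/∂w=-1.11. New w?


w_new = w - α·∇
= -6.8 - 0.3·-1.11
= -6.8 + 0.333
= -6.467

-6.467


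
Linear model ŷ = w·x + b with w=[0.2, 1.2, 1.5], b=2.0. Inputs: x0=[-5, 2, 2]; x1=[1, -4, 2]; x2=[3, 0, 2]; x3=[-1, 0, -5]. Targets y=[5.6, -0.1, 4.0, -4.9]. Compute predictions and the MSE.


ŷ0 = (0.2)·(-5) + (1.2)·(2) + (1.5)·(2) + 2.0 = 6.4
ŷ1 = (0.2)·(1) + (1.2)·(-4) + (1.5)·(2) + 2.0 = 0.4
ŷ2 = (0.2)·(3) + (1.2)·(0) + (1.5)·(2) + 2.0 = 5.6
ŷ3 = (0.2)·(-1) + (1.2)·(0) + (1.5)·(-5) + 2.0 = -5.7
errors² = [0.64, 0.25, 2.56, 0.64]
MSE = 4.0900/4 = 1.0225

1.0225


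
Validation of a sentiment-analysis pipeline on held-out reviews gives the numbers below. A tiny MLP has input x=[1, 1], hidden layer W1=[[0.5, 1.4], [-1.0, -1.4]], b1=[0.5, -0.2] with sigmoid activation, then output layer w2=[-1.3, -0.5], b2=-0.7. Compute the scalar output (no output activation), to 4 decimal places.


z1[0] = (0.5)·(1) + (1.4)·(1) + 0.5 = 2.4
z1[1] = (-1.0)·(1) + (-1.4)·(1) - 0.2 = -2.6
h = sigmoid(z1) = [0.9168, 0.0691]
output = (-1.3)·(0.9168) + (-0.5)·(0.0691) - 0.7 = -1.9264

-1.9264


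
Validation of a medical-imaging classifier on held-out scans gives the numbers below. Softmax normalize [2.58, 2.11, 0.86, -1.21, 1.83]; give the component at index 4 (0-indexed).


Exponentials: e^2.58=13.1971, e^2.11=8.2482, e^0.86=2.3632, e^-1.21=0.2982, e^1.83=6.2339
Sum = 30.3406
Softmax = [0.435, 0.2719, 0.0779, 0.0098, 0.2055]
p[4] = 6.2339/30.3406 = 0.2055

0.2055


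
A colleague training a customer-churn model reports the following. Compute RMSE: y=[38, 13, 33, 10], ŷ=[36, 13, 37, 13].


MSE = 29/4 = 7.25
RMSE = √(29/4) = 2.6926

2.6926


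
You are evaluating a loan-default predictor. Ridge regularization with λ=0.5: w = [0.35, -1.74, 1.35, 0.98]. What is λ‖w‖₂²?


‖w‖₂² = (0.35)² + (-1.74)² + (1.35)² + (0.98)²
     = 0.1225 + 3.0276 + 1.8225 + 0.9604
     = 5.933
λ·‖w‖₂² = 0.5·5.933 = 2.9665

2.9665


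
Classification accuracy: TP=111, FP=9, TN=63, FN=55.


Accuracy = (TP+TN)/(TP+TN+FP+FN)
= (111+63)/(238)
= 174/238 = 73.11%

73.11%


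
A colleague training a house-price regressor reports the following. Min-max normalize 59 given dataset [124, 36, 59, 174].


min=36, max=174
(59-36)/(174-36) = 23/138 = 0.1667

0.1667


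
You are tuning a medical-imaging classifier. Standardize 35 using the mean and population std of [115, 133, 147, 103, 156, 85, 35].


μ = 110.5714, σ = 38.4257
z = (35 - 110.5714)/38.4257 = -1.9667

-1.9667


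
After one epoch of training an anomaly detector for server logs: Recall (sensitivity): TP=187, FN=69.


Recall = TP/(TP+FN)
= 187/(187+69)
= 187/256 = 73.05%

73.05%


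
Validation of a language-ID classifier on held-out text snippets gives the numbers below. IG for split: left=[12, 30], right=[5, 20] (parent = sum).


Parent = [17, 50], H_parent = 0.8171
H_left = 0.8631 (n=42), H_right = 0.7219 (n=25)
H_children = (42/67)·0.8631 + (25/67)·0.7219 = 0.8104
IG = 0.8171 - 0.8104 = 0.0067

0.0067


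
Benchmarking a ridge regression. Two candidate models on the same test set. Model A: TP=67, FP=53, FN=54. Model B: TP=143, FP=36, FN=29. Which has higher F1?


Model A: P=67/120=0.5583, R=67/121=0.5537, F1=2PR/(P+R)=2TP/(2TP+FP+FN)=134/241=0.556
Model B: P=143/179=0.7989, R=143/172=0.8314, F1=2PR/(P+R)=2TP/(2TP+FP+FN)=286/351=0.8148
0.556 < 0.8148 → Model B

Model B


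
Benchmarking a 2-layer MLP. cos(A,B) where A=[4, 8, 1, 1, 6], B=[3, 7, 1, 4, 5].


A·B = 4·3 + 8·7 + 1·1 + 1·4 + 6·5 = 103
‖A‖ = √118 = 10.8628, ‖B‖ = √100 = 10
cos = 103/(√118·√100) = 103/√11800 = 0.9482

0.9482


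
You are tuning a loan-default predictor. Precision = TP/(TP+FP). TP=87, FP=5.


Precision = TP/(TP+FP)
= 87/(87+5)
= 87/92 = 94.57%

94.57%


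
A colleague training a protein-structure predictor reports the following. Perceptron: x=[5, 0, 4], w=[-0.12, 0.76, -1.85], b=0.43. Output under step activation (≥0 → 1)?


z = (5)·(-0.12) + (0)·(0.76) + (4)·(-1.85) + 0.43
  = -7.57
step(z) = 0 (z<0)

0


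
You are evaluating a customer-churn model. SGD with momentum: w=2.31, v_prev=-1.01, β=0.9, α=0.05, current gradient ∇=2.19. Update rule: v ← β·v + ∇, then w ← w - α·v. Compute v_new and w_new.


v_new = 0.9·-1.01 + 2.19 = -0.909 + 2.19 = 1.281
w_new = 2.31 - 0.05·1.281 = 2.31 - 0.06405 = 2.24595

v_new=1.281, w_new=2.24595


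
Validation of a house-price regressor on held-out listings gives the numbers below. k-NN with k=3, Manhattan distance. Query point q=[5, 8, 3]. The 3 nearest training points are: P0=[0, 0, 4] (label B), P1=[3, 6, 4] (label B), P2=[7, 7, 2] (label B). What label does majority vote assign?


d(q,P0) = 14  (label B)
d(q,P1) = 5  (label B)
d(q,P2) = 4  (label B)
Votes: A=0, B=3
Majority → B

B


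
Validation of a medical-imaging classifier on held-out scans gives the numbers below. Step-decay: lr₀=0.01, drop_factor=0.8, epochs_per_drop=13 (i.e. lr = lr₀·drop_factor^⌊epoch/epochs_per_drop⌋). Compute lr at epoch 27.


n_drops = ⌊27/13⌋ = 2
lr = 0.01·0.8^2 = 0.01·0.64 = 0.0064

0.0064


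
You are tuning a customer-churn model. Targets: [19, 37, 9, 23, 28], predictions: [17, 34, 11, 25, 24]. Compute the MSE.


Squared errors: (19-17)²=4, (37-34)²=9, (9-11)²=4, (23-25)²=4, (28-24)²=16
Sum = 37
MSE = 37/5 = 37/5

37/5


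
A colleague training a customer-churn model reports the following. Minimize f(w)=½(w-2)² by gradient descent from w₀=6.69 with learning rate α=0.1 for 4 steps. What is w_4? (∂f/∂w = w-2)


step 1: grad = 6.69-2 = 4.69; w = 6.69 - 0.1·(4.69) = 6.221
step 2: grad = 6.221-2 = 4.221; w = 6.221 - 0.1·(4.221) = 5.7989
step 3: grad = 5.7989-2 = 3.7989; w = 5.7989 - 0.1·(3.7989) = 5.41901
step 4: grad = 5.41901-2 = 3.41901; w = 5.41901 - 0.1·(3.41901) = 5.077109

5.077109


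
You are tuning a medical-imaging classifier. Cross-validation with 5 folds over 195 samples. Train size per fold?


Fold size = 195/5 = 39
Training per fold = 195 - 39 = 156

156


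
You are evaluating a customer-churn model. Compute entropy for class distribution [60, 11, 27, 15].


Probabilities: [60/113, 11/113, 27/113, 15/113] ≈ [0.531, 0.0973, 0.2389, 0.1327]
H = -((60/113)·log₂(60/113) + (11/113)·log₂(11/113) + (27/113)·log₂(27/113) + (15/113)·log₂(15/113))
  = 1.6923 bits

1.6923 bits


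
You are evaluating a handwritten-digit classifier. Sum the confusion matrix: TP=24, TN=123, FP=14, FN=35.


Total = TP + TN + FP + FN
= 24 + 123 + 14 + 35
= 196
(Predicted positive: 38, predicted negative: 158)

196


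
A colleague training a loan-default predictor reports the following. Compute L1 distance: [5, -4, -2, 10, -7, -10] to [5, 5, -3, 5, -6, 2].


d = |5-5| + |-4-5| + |-2+ 3| + |10-5| + |-7+ 6| + |-10-2|
  = 0 + 9 + 1 + 5 + 1 + 12
  = 28

28


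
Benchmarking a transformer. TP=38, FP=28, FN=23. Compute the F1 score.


Precision = 38/66 = 0.5758
Recall = 38/61 = 0.623
F1 = 2·P·R/(P+R) = 2·TP/(2·TP+FP+FN) = 76/(76+28+23) = 76/127 = 0.5984

0.5984


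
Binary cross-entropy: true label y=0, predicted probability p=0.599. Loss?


BCE = -[y·ln(p) + (1-y)·ln(1-p)]
= -0 - 1·ln(1-0.599)
= -ln(0.401) = 0.9138

0.9138


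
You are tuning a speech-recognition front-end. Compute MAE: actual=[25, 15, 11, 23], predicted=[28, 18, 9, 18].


Absolute errors: |25-28|=3, |15-18|=3, |11-9|=2, |23-18|=5
Sum = 13
MAE = 13/4 = 13/4

13/4


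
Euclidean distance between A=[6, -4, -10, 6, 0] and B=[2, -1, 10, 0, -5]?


d = √((6-2)² + (-4+ 1)² + (-10-10)² + (6-0)² + (0+ 5)²)
  = √(16 + 9 + 400 + 36 + 25)
  = √486 = 22.0454

22.0454


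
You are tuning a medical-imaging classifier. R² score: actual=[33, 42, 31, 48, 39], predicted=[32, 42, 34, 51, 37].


ȳ = 38.6
SS_res = Σ(y-ŷ)² = 23
SS_tot = Σ(y-ȳ)² = 189.2
R² = 1 - SS_res/SS_tot = 1 - 0.1216 = 0.8784

0.8784


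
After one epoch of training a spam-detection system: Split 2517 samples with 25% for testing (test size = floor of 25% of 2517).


Test = ⌊2517·25/100⌋ = 629
Train = 2517 - 629 = 1888

Train: 1888, Test: 629


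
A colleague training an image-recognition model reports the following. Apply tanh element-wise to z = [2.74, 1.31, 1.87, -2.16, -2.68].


tanh(2.74) = 0.9917
tanh(1.31) = 0.8643
tanh(1.87) = 0.9536
tanh(-2.16) = -0.9737
tanh(-2.68) = -0.9906
result = [0.9917, 0.8643, 0.9536, -0.9737, -0.9906]

[0.9917, 0.8643, 0.9536, -0.9737, -0.9906]


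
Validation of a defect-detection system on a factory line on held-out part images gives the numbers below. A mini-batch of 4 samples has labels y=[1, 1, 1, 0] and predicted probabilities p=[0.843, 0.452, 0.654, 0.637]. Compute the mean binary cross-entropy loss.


L[0] = -ln(0.843) = 0.1708
L[1] = -ln(0.452) = 0.7941
L[2] = -ln(0.654) = 0.4246
L[3] = -ln(1-0.637) = -ln(0.363) = 1.0134
mean = (0.1708 + 0.7941 + 0.4246 + 1.0134)/4 = 0.6007

0.6007


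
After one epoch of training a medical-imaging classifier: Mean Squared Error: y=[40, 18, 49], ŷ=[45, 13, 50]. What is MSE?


Squared errors: (40-45)²=25, (18-13)²=25, (49-50)²=1
Sum = 51
MSE = 51/3 = 17

17


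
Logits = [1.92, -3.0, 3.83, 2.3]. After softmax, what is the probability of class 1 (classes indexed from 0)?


Exponentials: e^1.92=6.821, e^-3.0=0.0498, e^3.83=46.0625, e^2.3=9.9742
Sum = 62.9075
Softmax = [0.1084, 0.0008, 0.7322, 0.1586]
p[1] = 0.0498/62.9075 = 0.0008

0.0008


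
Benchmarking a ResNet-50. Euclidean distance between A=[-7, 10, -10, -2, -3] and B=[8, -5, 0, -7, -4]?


d = √((-7-8)² + (10+ 5)² + (-10-0)² + (-2+ 7)² + (-3+ 4)²)
  = √(225 + 225 + 100 + 25 + 1)
  = √576 = 24.0

24.0


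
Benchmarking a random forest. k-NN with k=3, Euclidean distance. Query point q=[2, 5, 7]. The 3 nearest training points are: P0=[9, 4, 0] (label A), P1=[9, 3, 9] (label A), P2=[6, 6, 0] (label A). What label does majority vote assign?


d(q,P0) = 9.9499  (label A)
d(q,P1) = 7.5498  (label A)
d(q,P2) = 8.124  (label A)
Votes: A=3, B=0
Majority → A

A


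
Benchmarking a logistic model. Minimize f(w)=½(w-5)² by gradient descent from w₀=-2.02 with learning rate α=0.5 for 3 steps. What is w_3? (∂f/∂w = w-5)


step 1: grad = -2.02-5 = -7.02; w = -2.02 - 0.5·(-7.02) = 1.49
step 2: grad = 1.49-5 = -3.51; w = 1.49 - 0.5·(-3.51) = 3.245
step 3: grad = 3.245-5 = -1.755; w = 3.245 - 0.5·(-1.755) = 4.1225

4.1225


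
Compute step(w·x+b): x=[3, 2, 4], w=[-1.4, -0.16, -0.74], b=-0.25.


z = (3)·(-1.4) + (2)·(-0.16) + (4)·(-0.74) - 0.25
  = -7.73
step(z) = 0 (z<0)

0


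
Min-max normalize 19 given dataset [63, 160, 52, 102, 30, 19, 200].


min=19, max=200
(19-19)/(200-19) = 0/181 = 0.0

0.0


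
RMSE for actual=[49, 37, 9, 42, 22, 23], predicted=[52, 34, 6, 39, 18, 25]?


MSE = 56/6 = 9.3333
RMSE = √(56/6) = 3.0551

3.0551


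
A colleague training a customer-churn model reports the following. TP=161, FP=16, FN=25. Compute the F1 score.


Precision = 161/177 = 0.9096
Recall = 161/186 = 0.8656
F1 = 2·P·R/(P+R) = 2·TP/(2·TP+FP+FN) = 322/(322+16+25) = 322/363 = 0.8871

0.8871


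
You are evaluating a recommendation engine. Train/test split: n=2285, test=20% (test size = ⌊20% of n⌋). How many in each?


Test = ⌊2285·20/100⌋ = 457
Train = 2285 - 457 = 1828

Train: 1828, Test: 457


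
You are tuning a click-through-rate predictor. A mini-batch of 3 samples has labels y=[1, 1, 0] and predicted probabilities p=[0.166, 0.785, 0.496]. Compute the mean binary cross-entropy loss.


L[0] = -ln(0.166) = 1.7958
L[1] = -ln(0.785) = 0.2421
L[2] = -ln(1-0.496) = -ln(0.504) = 0.6852
mean = (1.7958 + 0.2421 + 0.6852)/3 = 0.9077

0.9077


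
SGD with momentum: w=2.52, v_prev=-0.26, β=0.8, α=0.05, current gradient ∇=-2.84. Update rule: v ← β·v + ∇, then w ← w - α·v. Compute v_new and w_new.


v_new = 0.8·-0.26 - 2.84 = -0.208 - 2.84 = -3.048
w_new = 2.52 - 0.05·-3.048 = 2.52 + 0.1524 = 2.6724

v_new=-3.048, w_new=2.6724


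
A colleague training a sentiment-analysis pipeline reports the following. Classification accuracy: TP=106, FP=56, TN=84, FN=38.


Accuracy = (TP+TN)/(TP+TN+FP+FN)
= (106+84)/(284)
= 190/284 = 66.9%

66.9%


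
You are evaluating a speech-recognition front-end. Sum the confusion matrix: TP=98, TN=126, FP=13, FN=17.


Total = TP + TN + FP + FN
= 98 + 126 + 13 + 17
= 254
(Predicted positive: 111, predicted negative: 143)

254


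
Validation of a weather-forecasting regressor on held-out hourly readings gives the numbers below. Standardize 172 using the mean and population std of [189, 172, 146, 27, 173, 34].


μ = 123.5, σ = 66.9845
z = (172 - 123.5)/66.9845 = 0.724

0.724


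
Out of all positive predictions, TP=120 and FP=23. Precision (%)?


Precision = TP/(TP+FP)
= 120/(120+23)
= 120/143 = 83.92%

83.92%


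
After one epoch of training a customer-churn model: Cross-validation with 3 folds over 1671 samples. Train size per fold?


Fold size = 1671/3 = 557
Training per fold = 1671 - 557 = 1114

1114


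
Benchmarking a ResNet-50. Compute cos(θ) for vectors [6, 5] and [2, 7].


A·B = 6·2 + 5·7 = 47
‖A‖ = √61 = 7.8102, ‖B‖ = √53 = 7.2801
cos = 47/(√61·√53) = 47/√3233 = 0.8266

0.8266


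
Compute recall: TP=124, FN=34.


Recall = TP/(TP+FN)
= 124/(124+34)
= 124/158 = 78.48%

78.48%


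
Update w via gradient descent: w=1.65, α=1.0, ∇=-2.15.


w_new = w - α·∇
= 1.65 - 1.0·-2.15
= 1.65 + 2.15
= 3.8

3.8


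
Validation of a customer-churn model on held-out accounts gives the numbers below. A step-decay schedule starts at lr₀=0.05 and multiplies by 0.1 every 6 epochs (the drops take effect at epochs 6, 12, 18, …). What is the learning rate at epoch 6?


n_drops = ⌊6/6⌋ = 1
lr = 0.05·0.1^1 = 0.05·0.1 = 0.005

0.005


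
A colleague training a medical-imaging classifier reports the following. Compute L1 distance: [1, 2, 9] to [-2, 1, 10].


d = |1+ 2| + |2-1| + |9-10|
  = 3 + 1 + 1
  = 5

5


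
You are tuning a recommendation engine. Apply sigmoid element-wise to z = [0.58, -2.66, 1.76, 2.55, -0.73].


σ(0.58) = 1/(1+e^-0.58) = 0.6411
σ(-2.66) = 1/(1+e^2.66) = 0.0654
σ(1.76) = 1/(1+e^-1.76) = 0.8532
σ(2.55) = 1/(1+e^-2.55) = 0.9276
σ(-0.73) = 1/(1+e^0.73) = 0.3252
result = [0.6411, 0.0654, 0.8532, 0.9276, 0.3252]

[0.6411, 0.0654, 0.8532, 0.9276, 0.3252]
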